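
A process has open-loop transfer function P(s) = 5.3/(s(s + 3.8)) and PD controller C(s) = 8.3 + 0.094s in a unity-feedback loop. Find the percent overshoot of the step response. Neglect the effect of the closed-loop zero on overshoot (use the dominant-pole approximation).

Forward path: (8.3 + 0.094s)·5.3/(s(s+3.8)). The closed-loop characteristic equation is s² + (3.8 + 5.3·0.094)s + 5.3·8.3 = 0.
That is s² + 4.298s + 43.99 = 0, so ω_n = 6.632 rad/s and ζ = 4.298/(2·6.632) = 0.324.
%OS = 100·exp(−πζ/√(1−ζ²)) = 34.1%.

34.1%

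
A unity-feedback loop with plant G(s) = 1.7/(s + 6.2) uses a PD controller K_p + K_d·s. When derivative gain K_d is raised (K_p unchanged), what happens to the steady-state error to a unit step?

unchanged

At s = 0 the derivative term contributes nothing: C(0) = K_p regardless of K_d, so K_pos = K_p·G(0) and e_ss are unchanged.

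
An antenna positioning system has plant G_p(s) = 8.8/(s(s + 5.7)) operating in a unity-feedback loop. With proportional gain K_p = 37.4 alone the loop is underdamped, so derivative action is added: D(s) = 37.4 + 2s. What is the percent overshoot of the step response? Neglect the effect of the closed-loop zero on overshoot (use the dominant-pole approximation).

7.19%

Forward path: (37.4 + 2s)·8.8/(s(s+5.7)). The closed-loop characteristic equation is s² + (5.7 + 8.8·2)s + 8.8·37.4 = 0.
That is s² + 23.3s + 329.1 = 0, so ω_n = 18.14 rad/s and ζ = 23.3/(2·18.14) = 0.6422.
%OS = 100·exp(−πζ/√(1−ζ²)) = 7.19%.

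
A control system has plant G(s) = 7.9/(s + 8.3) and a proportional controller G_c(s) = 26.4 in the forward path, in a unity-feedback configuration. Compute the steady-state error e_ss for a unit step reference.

0.0383

The loop is type 0. Static position error constant K_pos = G_c(0)·G(0) = 26.4·0.9518 = 25.13.
Steady-state error to a unit step: e_ss = 1/(1+K_pos) = 1/26.13 = 0.0383.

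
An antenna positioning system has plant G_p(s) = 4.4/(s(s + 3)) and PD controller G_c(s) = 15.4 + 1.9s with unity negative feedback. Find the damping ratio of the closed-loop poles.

Forward path: (15.4 + 1.9s)·4.4/(s(s+3)). The closed-loop characteristic equation is s² + (3 + 4.4·1.9)s + 4.4·15.4 = 0.
That is s² + 11.36s + 67.76 = 0, so ω_n = 8.232 rad/s and ζ = 11.36/(2·8.232) = 0.69.

ζ = 0.69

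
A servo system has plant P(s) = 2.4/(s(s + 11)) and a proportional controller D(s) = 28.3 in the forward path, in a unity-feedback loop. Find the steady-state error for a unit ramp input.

The loop has one pole at the origin (type 1). Velocity error constant K_v = lim_{s→0} s·D(s)P(s) = 28.3·2.4/11 = 6.175.
Steady-state error to a unit ramp: e_ss = 1/K_v = 0.162.

0.162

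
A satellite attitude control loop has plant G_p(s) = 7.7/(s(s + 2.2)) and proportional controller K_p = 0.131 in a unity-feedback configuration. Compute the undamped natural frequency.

ω_n = 1 rad/s

The closed-loop denominator is s(s+2.2) + 0.131·7.7 = s² + 2.2s + 1.009.
So ω_n² = 1.009 ⇒ ω_n = 1.004 rad/s, and ζ = 2.2/(2ω_n) = 1.1.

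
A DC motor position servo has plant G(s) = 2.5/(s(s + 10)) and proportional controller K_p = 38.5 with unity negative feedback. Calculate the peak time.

Closed-loop characteristic equation: s² + 10s + 96.25 = 0, so ω_n = 9.811 rad/s and ζ = 10/(2·9.811) = 0.5096.
Damped frequency ω_d = ω_n√(1−ζ²) = 8.441 rad/s, so peak time T_p = π/ω_d = 0.372 s.

T_p = 0.372 s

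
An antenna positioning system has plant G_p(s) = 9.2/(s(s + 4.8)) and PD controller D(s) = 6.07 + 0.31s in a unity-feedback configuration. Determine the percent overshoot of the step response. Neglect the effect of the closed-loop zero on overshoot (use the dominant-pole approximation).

15.4%

Forward path: (6.07 + 0.31s)·9.2/(s(s+4.8)). The closed-loop characteristic equation is s² + (4.8 + 9.2·0.31)s + 9.2·6.07 = 0.
That is s² + 7.652s + 55.84 = 0, so ω_n = 7.473 rad/s and ζ = 7.652/(2·7.473) = 0.512.
%OS = 100·exp(−πζ/√(1−ζ²)) = 15.4%.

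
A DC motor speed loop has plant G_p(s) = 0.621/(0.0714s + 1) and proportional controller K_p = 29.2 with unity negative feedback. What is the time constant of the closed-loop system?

τ = 0.00373 s

Closed loop: T(s) = K_p·G_p/(1+K_p·G_p) = 18.13/(0.0714s + 1 + 18.13), with pole at s = −(1 + 18.13)/0.0714 = −268.
Closed-loop time constant τ = 1/268 = 0.00373 s.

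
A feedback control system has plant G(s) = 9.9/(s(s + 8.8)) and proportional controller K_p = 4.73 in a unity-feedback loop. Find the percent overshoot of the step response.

7.15%

From 1 + K_pG(s) = 0: s² + 8.8s + 46.83 = 0 ⇒ ω_n = 6.843, ζ = 0.643.
%OS = 100·exp(−πζ/√(1−ζ²)) = 100·exp(−π·0.643/√0.5866) = 7.15%.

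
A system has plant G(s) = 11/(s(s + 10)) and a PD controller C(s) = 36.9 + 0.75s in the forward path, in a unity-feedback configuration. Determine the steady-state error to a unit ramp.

The loop has one pole at the origin (type 1). Velocity error constant K_v = lim_{s→0} s·C(s)G(s) = 36.9·11/10 = 40.59.
Steady-state error to a unit ramp: e_ss = 1/K_v = 0.0246.

0.0246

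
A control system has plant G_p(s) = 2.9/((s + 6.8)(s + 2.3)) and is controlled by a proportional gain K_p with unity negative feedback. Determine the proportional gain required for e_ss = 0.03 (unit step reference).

K_p = 174

Steady-state error for a unit step on this type-0 loop is 1/(1 + K_p·G_p(0)).
G_p(0) = 0.1854. Require 1/(1 + K_p·0.1854) = 0.03, so 1 + 0.1854·K_p = 33.33.
K_p = (33.33 − 1)/0.1854 = 174.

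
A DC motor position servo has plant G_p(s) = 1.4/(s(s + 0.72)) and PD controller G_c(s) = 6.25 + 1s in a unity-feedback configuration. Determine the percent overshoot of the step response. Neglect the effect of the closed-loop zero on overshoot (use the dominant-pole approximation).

29.9%

Forward path: (6.25 + 1s)·1.4/(s(s+0.72)). The closed-loop characteristic equation is s² + (0.72 + 1.4·1)s + 1.4·6.25 = 0.
That is s² + 2.12s + 8.75 = 0, so ω_n = 2.958 rad/s and ζ = 2.12/(2·2.958) = 0.3583.
%OS = 100·exp(−πζ/√(1−ζ²)) = 29.9%.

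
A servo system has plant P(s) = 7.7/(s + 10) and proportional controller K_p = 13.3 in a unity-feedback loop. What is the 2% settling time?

Closed-loop transfer function: T(s) = K_p·P(s)/(1 + K_p·P(s)) = 102.4/(s + 10 + 102.4) = 102.4/(s + 112.4).
Time constant τ = 1/112.4 = 0.008896 s, so the 2% settling time is about 4τ = 0.0356 s.

T_s ≈ 0.0356 s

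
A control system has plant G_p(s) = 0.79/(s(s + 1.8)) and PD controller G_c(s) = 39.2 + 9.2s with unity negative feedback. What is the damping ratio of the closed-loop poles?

ζ = 0.815

Forward path: (39.2 + 9.2s)·0.79/(s(s+1.8)). The closed-loop characteristic equation is s² + (1.8 + 0.79·9.2)s + 0.79·39.2 = 0.
That is s² + 9.068s + 30.97 = 0, so ω_n = 5.565 rad/s and ζ = 9.068/(2·5.565) = 0.8148.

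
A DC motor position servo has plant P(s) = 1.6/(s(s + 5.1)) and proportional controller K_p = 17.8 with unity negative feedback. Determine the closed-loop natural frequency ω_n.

The closed-loop denominator is s(s+5.1) + 17.8·1.6 = s² + 5.1s + 28.48.
So ω_n² = 28.48 ⇒ ω_n = 5.337 rad/s, and ζ = 5.1/(2ω_n) = 0.478.

ω_n = 5.34 rad/s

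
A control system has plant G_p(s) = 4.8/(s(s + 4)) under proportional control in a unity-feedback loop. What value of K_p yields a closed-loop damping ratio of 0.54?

Closed-loop characteristic equation: s² + 4s + K_p·4.8 = 0.
So ω_n = √(4.8K_p) and 2ζω_n = 4, giving ζ = 4/(2√(4.8K_p)).
Setting ζ = 0.54: √(4.8K_p) = 4/(2·0.54) = 3.704, so K_p = 13.72/4.8 = 2.86.

K_p = 2.86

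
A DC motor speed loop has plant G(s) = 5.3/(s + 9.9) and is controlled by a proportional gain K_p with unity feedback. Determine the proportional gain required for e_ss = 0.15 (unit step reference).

K_p = 10.6

Steady-state error for a unit step on this type-0 loop is 1/(1 + K_p·G(0)).
G(0) = 0.5354. Require 1/(1 + K_p·0.5354) = 0.15, so 1 + 0.5354·K_p = 6.667.
K_p = (6.667 − 1)/0.5354 = 10.6.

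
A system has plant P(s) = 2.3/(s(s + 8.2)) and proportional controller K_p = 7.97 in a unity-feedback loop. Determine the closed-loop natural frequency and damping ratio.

With unity feedback the closed-loop characteristic equation is s² + 8.2s + 7.97·2.3 = s² + 8.2s + 18.33 = 0.
So ω_n² = 18.33 ⇒ ω_n = 4.281 rad/s, and ζ = 8.2/(2ω_n) = 0.958.

ω_n = 4.28 rad/s, ζ = 0.958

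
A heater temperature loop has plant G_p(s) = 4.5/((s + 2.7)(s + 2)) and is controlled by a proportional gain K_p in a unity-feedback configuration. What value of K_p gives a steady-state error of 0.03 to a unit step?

For a type-0 loop with proportional control, e_ss = 1/(1 + K_p·G_p(0)).
G_p(0) = 0.8333. Require 1/(1 + K_p·0.8333) = 0.03, so 1 + 0.8333·K_p = 33.33.
K_p = (33.33 − 1)/0.8333 = 38.8.

K_p = 38.8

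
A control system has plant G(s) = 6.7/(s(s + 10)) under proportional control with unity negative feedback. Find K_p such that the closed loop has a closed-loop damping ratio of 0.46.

Closed-loop characteristic equation: s² + 10s + K_p·6.7 = 0.
So ω_n = √(6.7K_p) and 2ζω_n = 10, giving ζ = 10/(2√(6.7K_p)).
Setting ζ = 0.46: √(6.7K_p) = 10/(2·0.46) = 10.87, so K_p = 118.1/6.7 = 17.6.

K_p = 17.6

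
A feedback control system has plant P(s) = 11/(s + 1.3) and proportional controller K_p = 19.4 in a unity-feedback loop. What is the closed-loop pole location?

Closed-loop transfer function: T(s) = K_p·P(s)/(1 + K_p·P(s)) = 213.4/(s + 1.3 + 213.4) = 213.4/(s + 214.7).
The closed-loop pole is at s = −214.7.

s = -214.7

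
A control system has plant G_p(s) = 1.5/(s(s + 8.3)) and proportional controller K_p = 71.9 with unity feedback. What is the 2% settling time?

From 1 + K_pG_p(s) = 0: s² + 8.3s + 107.9 = 0 ⇒ ω_n = 10.39, ζ = 0.3996.
2% settling time T_s ≈ 4/(ζω_n) = 4/4.15 = 0.964 s.

T_s ≈ 0.964 s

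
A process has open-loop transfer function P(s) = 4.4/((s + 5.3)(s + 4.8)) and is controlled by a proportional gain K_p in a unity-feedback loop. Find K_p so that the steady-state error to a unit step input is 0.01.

K_p = 572

The loop is type 0, so e_ss(step) = 1/(1 + K_pos) with K_pos = K_p·P(0).
P(0) = 0.173. Require 1/(1 + K_p·0.173) = 0.01, so 1 + 0.173·K_p = 100.
K_p = (100 − 1)/0.173 = 572.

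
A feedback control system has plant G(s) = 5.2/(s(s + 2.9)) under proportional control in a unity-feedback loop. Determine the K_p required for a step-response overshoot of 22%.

From %OS = 100·exp(−πζ/√(1−ζ²)) = 22%, ζ = −ln(0.22)/√(π²+ln²(0.22)) = 0.4342.
Characteristic equation s² + 2.9s + 5.2K_p = 0 gives ζ = 2.9/(2√(5.2K_p)).
Setting ζ = 0.4342: √(5.2K_p) = 2.9/(2·0.4342) = 3.34, so K_p = 11.15/5.2 = 2.14.

K_p = 2.14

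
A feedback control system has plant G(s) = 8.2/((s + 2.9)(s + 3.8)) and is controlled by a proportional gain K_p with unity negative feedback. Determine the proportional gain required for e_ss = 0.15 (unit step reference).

The loop is type 0, so e_ss(step) = 1/(1 + K_pos) with K_pos = K_p·G(0).
G(0) = 0.7441. Require 1/(1 + K_p·0.7441) = 0.15, so 1 + 0.7441·K_p = 6.667.
K_p = (6.667 − 1)/0.7441 = 7.62.

K_p = 7.62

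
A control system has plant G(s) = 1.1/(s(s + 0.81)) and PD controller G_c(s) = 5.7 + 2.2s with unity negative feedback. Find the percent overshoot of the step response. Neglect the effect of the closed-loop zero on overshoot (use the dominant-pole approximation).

Forward path: (5.7 + 2.2s)·1.1/(s(s+0.81)). The closed-loop characteristic equation is s² + (0.81 + 1.1·2.2)s + 1.1·5.7 = 0.
That is s² + 3.23s + 6.27 = 0, so ω_n = 2.504 rad/s and ζ = 3.23/(2·2.504) = 0.645.
%OS = 100·exp(−πζ/√(1−ζ²)) = 7.06%.

7.06%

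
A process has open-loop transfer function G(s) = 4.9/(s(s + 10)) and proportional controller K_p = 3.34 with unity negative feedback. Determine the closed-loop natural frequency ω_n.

The closed-loop denominator is s(s+10) + 3.34·4.9 = s² + 10s + 16.37.
So ω_n² = 16.37 ⇒ ω_n = 4.045 rad/s, and ζ = 10/(2ω_n) = 1.24.

ω_n = 4.05 rad/s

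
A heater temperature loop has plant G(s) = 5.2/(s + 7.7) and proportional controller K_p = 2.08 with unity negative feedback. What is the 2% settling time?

Closed-loop transfer function: T(s) = K_p·G(s)/(1 + K_p·G(s)) = 10.82/(s + 7.7 + 10.82) = 10.82/(s + 18.52).
Time constant τ = 1/18.52 = 0.05401 s, so the 2% settling time is about 4τ = 0.216 s.

T_s ≈ 0.216 s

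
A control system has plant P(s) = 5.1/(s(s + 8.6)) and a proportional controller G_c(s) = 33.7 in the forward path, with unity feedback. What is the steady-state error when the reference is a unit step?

0

The open loop G_c(s)P(s) has a pole at the origin (type 1), so the static position error constant is infinite and e_ss = 1/(1+∞) = 0.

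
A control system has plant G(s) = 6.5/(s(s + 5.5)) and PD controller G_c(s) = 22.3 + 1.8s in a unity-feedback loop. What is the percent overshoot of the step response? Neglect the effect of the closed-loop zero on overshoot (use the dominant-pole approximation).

4.05%

Forward path: (22.3 + 1.8s)·6.5/(s(s+5.5)). The closed-loop characteristic equation is s² + (5.5 + 6.5·1.8)s + 6.5·22.3 = 0.
That is s² + 17.2s + 145 = 0, so ω_n = 12.04 rad/s and ζ = 17.2/(2·12.04) = 0.7143.
%OS = 100·exp(−πζ/√(1−ζ²)) = 4.05%.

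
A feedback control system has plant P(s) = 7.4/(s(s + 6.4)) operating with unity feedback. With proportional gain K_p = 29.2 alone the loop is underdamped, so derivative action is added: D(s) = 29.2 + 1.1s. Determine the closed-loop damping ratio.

ζ = 0.495

Forward path: (29.2 + 1.1s)·7.4/(s(s+6.4)). The closed-loop characteristic equation is s² + (6.4 + 7.4·1.1)s + 7.4·29.2 = 0.
That is s² + 14.54s + 216.1 = 0, so ω_n = 14.7 rad/s and ζ = 14.54/(2·14.7) = 0.4946.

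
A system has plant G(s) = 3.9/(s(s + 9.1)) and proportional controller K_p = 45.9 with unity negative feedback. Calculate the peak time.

Closed-loop characteristic equation: s² + 9.1s + 179 = 0, so ω_n = 13.38 rad/s and ζ = 9.1/(2·13.38) = 0.3401.
Damped frequency ω_d = ω_n√(1−ζ²) = 12.58 rad/s, so peak time T_p = π/ω_d = 0.25 s.

T_p = 0.25 s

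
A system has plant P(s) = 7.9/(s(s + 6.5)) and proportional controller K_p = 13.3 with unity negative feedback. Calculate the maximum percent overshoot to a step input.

The closed-loop denominator s² + 6.5s + 105.1 gives ω_n = √105.1 = 10.25 and ζ = 6.5/(2ω_n) = 0.3171.
%OS = 100·exp(−πζ/√(1−ζ²)) = 100·exp(−π·0.3171/√0.8995) = 35%.

35%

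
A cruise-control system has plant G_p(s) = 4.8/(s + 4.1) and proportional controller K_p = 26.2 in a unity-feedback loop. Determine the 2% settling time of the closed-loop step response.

T_s ≈ 0.0308 s

Closed-loop transfer function: T(s) = K_p·G_p(s)/(1 + K_p·G_p(s)) = 125.8/(s + 4.1 + 125.8) = 125.8/(s + 129.9).
Time constant τ = 1/129.9 = 0.007701 s, so the 2% settling time is about 4τ = 0.0308 s.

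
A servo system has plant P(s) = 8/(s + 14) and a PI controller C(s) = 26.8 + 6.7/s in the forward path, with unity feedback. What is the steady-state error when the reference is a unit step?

0

The open loop C(s)P(s) has a pole at the origin (type 1), so the static position error constant is infinite and e_ss = 1/(1+∞) = 0.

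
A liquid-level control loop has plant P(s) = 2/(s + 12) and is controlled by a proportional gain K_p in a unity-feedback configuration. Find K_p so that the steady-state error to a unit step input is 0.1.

K_p = 54

Steady-state error for a unit step on this type-0 loop is 1/(1 + K_p·P(0)).
P(0) = 0.1667. Require 1/(1 + K_p·0.1667) = 0.1, so 1 + 0.1667·K_p = 10.
K_p = (10 − 1)/0.1667 = 54.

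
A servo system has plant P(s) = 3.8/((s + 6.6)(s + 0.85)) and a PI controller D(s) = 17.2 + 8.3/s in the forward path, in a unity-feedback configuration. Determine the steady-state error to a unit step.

The open loop D(s)P(s) has a pole at the origin (type 1), so the static position error constant is infinite and e_ss = 1/(1+∞) = 0.

0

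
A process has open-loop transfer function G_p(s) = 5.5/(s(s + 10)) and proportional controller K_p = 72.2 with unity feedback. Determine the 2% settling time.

The closed-loop denominator s² + 10s + 397.1 gives ω_n = √397.1 = 19.93 and ζ = 10/(2ω_n) = 0.2509.
2% settling time T_s ≈ 4/(ζω_n) = 4/5 = 0.8 s.

T_s ≈ 0.8 s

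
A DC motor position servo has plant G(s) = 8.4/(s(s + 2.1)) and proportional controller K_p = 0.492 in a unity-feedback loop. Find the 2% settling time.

T_s ≈ 3.81 s

From 1 + K_pG(s) = 0: s² + 2.1s + 4.133 = 0 ⇒ ω_n = 2.033, ζ = 0.5165.
2% settling time T_s ≈ 4/(ζω_n) = 4/1.05 = 3.81 s.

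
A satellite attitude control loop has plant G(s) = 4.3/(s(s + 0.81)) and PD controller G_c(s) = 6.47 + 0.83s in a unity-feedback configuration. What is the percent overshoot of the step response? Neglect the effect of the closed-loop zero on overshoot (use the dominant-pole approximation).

23.8%

Forward path: (6.47 + 0.83s)·4.3/(s(s+0.81)). The closed-loop characteristic equation is s² + (0.81 + 4.3·0.83)s + 4.3·6.47 = 0.
That is s² + 4.379s + 27.82 = 0, so ω_n = 5.275 rad/s and ζ = 4.379/(2·5.275) = 0.4151.
%OS = 100·exp(−πζ/√(1−ζ²)) = 23.8%.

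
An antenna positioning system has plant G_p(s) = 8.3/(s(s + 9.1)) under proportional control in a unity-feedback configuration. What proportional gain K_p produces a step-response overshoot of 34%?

From %OS = 100·exp(−πζ/√(1−ζ²)) = 34%, ζ = −ln(0.34)/√(π²+ln²(0.34)) = 0.3248.
Characteristic equation s² + 9.1s + 8.3K_p = 0 gives ζ = 9.1/(2√(8.3K_p)).
Setting ζ = 0.3248: √(8.3K_p) = 9.1/(2·0.3248) = 14.01, so K_p = 196.3/8.3 = 23.6.

K_p = 23.6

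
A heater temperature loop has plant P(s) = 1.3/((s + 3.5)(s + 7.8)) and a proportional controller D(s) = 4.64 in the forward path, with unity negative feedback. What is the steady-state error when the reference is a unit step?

The loop is type 0. Static position error constant K_pos = D(0)·P(0) = 4.64·0.04762 = 0.221.
Steady-state error to a unit step: e_ss = 1/(1+K_pos) = 1/1.221 = 0.819.

0.819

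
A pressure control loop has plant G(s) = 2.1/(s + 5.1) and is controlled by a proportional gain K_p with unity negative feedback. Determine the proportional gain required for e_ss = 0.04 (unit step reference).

K_p = 58.3

The loop is type 0, so e_ss(step) = 1/(1 + K_pos) with K_pos = K_p·G(0).
G(0) = 0.4118. Require 1/(1 + K_p·0.4118) = 0.04, so 1 + 0.4118·K_p = 25.
K_p = (25 − 1)/0.4118 = 58.3.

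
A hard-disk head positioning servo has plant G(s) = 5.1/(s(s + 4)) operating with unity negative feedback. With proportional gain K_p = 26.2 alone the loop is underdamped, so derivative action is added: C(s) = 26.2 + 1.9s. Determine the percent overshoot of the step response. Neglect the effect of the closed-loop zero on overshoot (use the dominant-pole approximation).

Forward path: (26.2 + 1.9s)·5.1/(s(s+4)). The closed-loop characteristic equation is s² + (4 + 5.1·1.9)s + 5.1·26.2 = 0.
That is s² + 13.69s + 133.6 = 0, so ω_n = 11.56 rad/s and ζ = 13.69/(2·11.56) = 0.5922.
%OS = 100·exp(−πζ/√(1−ζ²)) = 9.94%.

9.94%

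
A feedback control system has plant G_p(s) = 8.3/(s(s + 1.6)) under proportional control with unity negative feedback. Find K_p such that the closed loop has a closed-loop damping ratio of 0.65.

Closed-loop characteristic equation: s² + 1.6s + K_p·8.3 = 0.
So ω_n = √(8.3K_p) and 2ζω_n = 1.6, giving ζ = 1.6/(2√(8.3K_p)).
Setting ζ = 0.65: √(8.3K_p) = 1.6/(2·0.65) = 1.231, so K_p = 1.515/8.3 = 0.183.

K_p = 0.183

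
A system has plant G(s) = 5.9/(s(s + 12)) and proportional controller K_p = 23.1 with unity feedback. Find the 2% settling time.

The closed-loop denominator s² + 12s + 136.3 gives ω_n = √136.3 = 11.67 and ζ = 12/(2ω_n) = 0.5139.
2% settling time T_s ≈ 4/(ζω_n) = 4/6 = 0.667 s.

T_s ≈ 0.667 s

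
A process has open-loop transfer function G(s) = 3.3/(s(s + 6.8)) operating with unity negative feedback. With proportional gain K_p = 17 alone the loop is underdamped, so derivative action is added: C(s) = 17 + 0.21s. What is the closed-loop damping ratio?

Forward path: (17 + 0.21s)·3.3/(s(s+6.8)). The closed-loop characteristic equation is s² + (6.8 + 3.3·0.21)s + 3.3·17 = 0.
That is s² + 7.493s + 56.1 = 0, so ω_n = 7.49 rad/s and ζ = 7.493/(2·7.49) = 0.5002.

ζ = 0.5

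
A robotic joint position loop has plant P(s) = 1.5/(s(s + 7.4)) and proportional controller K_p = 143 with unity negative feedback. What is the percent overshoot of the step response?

From 1 + K_pP(s) = 0: s² + 7.4s + 214.5 = 0 ⇒ ω_n = 14.65, ζ = 0.2526.
%OS = 100·exp(−πζ/√(1−ζ²)) = 100·exp(−π·0.2526/√0.9362) = 44%.

44%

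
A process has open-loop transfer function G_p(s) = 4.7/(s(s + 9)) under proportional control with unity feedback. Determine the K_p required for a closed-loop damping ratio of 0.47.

Closed-loop characteristic equation: s² + 9s + K_p·4.7 = 0.
So ω_n = √(4.7K_p) and 2ζω_n = 9, giving ζ = 9/(2√(4.7K_p)).
Setting ζ = 0.47: √(4.7K_p) = 9/(2·0.47) = 9.574, so K_p = 91.67/4.7 = 19.5.

K_p = 19.5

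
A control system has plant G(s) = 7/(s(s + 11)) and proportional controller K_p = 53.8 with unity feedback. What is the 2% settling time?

From 1 + K_pG(s) = 0: s² + 11s + 376.6 = 0 ⇒ ω_n = 19.41, ζ = 0.2834.
2% settling time T_s ≈ 4/(ζω_n) = 4/5.5 = 0.727 s.

T_s ≈ 0.727 s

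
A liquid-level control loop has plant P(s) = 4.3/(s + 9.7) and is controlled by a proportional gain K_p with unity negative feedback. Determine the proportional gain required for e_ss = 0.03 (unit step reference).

The loop is type 0, so e_ss(step) = 1/(1 + K_pos) with K_pos = K_p·P(0).
P(0) = 0.4433. Require 1/(1 + K_p·0.4433) = 0.03, so 1 + 0.4433·K_p = 33.33.
K_p = (33.33 − 1)/0.4433 = 72.9.

K_p = 72.9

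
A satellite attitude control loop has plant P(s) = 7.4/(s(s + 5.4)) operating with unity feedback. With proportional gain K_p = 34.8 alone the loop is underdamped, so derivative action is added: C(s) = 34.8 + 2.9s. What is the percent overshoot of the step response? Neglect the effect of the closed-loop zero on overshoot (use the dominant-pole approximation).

0.82%

Forward path: (34.8 + 2.9s)·7.4/(s(s+5.4)). The closed-loop characteristic equation is s² + (5.4 + 7.4·2.9)s + 7.4·34.8 = 0.
That is s² + 26.86s + 257.5 = 0, so ω_n = 16.05 rad/s and ζ = 26.86/(2·16.05) = 0.8369.
%OS = 100·exp(−πζ/√(1−ζ²)) = 0.82%.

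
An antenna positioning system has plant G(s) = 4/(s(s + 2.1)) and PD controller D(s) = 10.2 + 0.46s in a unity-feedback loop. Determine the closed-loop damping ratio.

Forward path: (10.2 + 0.46s)·4/(s(s+2.1)). The closed-loop characteristic equation is s² + (2.1 + 4·0.46)s + 4·10.2 = 0.
That is s² + 3.94s + 40.8 = 0, so ω_n = 6.387 rad/s and ζ = 3.94/(2·6.387) = 0.3084.

ζ = 0.308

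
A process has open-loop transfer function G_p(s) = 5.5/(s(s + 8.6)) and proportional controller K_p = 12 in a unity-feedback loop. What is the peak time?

T_p = 0.456 s

Closed-loop characteristic equation: s² + 8.6s + 66 = 0, so ω_n = 8.124 rad/s and ζ = 8.6/(2·8.124) = 0.5293.
Damped frequency ω_d = ω_n√(1−ζ²) = 6.893 rad/s, so peak time T_p = π/ω_d = 0.456 s.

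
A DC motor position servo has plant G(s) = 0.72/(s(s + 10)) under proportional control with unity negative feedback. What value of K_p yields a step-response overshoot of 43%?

K_p = 516

From %OS = 100·exp(−πζ/√(1−ζ²)) = 43%, ζ = −ln(0.43)/√(π²+ln²(0.43)) = 0.2594.
Characteristic equation s² + 10s + 0.72K_p = 0 gives ζ = 10/(2√(0.72K_p)).
Setting ζ = 0.2594: √(0.72K_p) = 10/(2·0.2594) = 19.27, so K_p = 371.4/0.72 = 516.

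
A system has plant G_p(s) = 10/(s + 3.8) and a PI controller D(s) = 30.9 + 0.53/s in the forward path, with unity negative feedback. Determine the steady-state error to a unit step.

The open loop D(s)G_p(s) has a pole at the origin (type 1), so the static position error constant is infinite and e_ss = 1/(1+∞) = 0.

0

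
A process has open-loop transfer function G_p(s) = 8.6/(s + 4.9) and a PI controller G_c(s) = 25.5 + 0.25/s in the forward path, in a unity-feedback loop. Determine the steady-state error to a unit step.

0

The open loop G_c(s)G_p(s) has a pole at the origin (type 1), so the static position error constant is infinite and e_ss = 1/(1+∞) = 0.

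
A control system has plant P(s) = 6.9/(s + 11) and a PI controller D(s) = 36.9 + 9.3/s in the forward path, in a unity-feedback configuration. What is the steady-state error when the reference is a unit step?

0

The open loop D(s)P(s) has a pole at the origin (type 1), so the static position error constant is infinite and e_ss = 1/(1+∞) = 0.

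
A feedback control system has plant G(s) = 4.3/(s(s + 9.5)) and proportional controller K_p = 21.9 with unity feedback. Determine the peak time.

T_p = 0.371 s

The closed-loop denominator s² + 9.5s + 94.17 gives ω_n = √94.17 = 9.704 and ζ = 9.5/(2ω_n) = 0.4895.
Damped frequency ω_d = ω_n√(1−ζ²) = 8.462 rad/s, so peak time T_p = π/ω_d = 0.371 s.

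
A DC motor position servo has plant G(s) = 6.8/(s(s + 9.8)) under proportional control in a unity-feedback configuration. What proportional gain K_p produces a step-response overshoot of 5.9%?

From %OS = 100·exp(−πζ/√(1−ζ²)) = 5.9%, ζ = −ln(0.059)/√(π²+ln²(0.059)) = 0.6693.
Characteristic equation s² + 9.8s + 6.8K_p = 0 gives ζ = 9.8/(2√(6.8K_p)).
Setting ζ = 0.6693: √(6.8K_p) = 9.8/(2·0.6693) = 7.321, so K_p = 53.59/6.8 = 7.88.

K_p = 7.88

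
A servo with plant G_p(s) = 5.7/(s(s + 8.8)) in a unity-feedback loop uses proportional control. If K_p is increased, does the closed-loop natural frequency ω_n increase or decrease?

increase

ω_n = √(5.7·K_p), which grows with K_p.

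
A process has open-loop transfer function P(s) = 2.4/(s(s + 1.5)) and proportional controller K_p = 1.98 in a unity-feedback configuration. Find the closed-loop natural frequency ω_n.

With unity feedback the closed-loop characteristic equation is s² + 1.5s + 1.98·2.4 = s² + 1.5s + 4.752 = 0.
Matching s² + 2ζω_n s + ω_n²: ω_n = √4.752 = 2.18 rad/s and 2ζω_n = 1.5, so ζ = 1.5/(2·2.18) = 0.344.

ω_n = 2.18 rad/s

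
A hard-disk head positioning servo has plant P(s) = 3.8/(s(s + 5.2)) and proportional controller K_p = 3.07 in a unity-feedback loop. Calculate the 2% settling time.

From 1 + K_pP(s) = 0: s² + 5.2s + 11.67 = 0 ⇒ ω_n = 3.416, ζ = 0.7612.
2% settling time T_s ≈ 4/(ζω_n) = 4/2.6 = 1.54 s.

T_s ≈ 1.54 s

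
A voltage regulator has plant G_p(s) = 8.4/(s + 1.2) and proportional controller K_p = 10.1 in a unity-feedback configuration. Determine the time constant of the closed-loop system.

Closed-loop transfer function: T(s) = K_p·G_p(s)/(1 + K_p·G_p(s)) = 84.84/(s + 1.2 + 84.84) = 84.84/(s + 86.04).
Time constant τ = 1/86.04 = 0.0116 s.

τ = 0.0116 s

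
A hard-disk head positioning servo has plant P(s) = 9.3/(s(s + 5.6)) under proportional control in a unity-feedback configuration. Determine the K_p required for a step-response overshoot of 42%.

From %OS = 100·exp(−πζ/√(1−ζ²)) = 42%, ζ = −ln(0.42)/√(π²+ln²(0.42)) = 0.2662.
Characteristic equation s² + 5.6s + 9.3K_p = 0 gives ζ = 5.6/(2√(9.3K_p)).
Setting ζ = 0.2662: √(9.3K_p) = 5.6/(2·0.2662) = 10.52, so K_p = 110.7/9.3 = 11.9.

K_p = 11.9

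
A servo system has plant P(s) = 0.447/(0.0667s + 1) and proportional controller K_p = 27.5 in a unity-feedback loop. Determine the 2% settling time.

T_s ≈ 0.0201 s

Closed loop: T(s) = K_p·P/(1+K_p·P) = 12.29/(0.0667s + 1 + 12.29), with pole at s = −(1 + 12.29)/0.0667 = −199.3.
τ = 1/199.3 = 0.005018 s, so 2% settling time ≈ 4τ = 0.0201 s.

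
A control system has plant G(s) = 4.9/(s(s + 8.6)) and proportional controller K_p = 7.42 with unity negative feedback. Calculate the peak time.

T_p = 0.743 s

The closed-loop denominator s² + 8.6s + 36.36 gives ω_n = √36.36 = 6.03 and ζ = 8.6/(2ω_n) = 0.7131.
Damped frequency ω_d = ω_n√(1−ζ²) = 4.227 rad/s, so peak time T_p = π/ω_d = 0.743 s.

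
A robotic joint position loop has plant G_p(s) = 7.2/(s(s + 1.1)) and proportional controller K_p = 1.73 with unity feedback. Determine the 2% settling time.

T_s ≈ 7.27 s

The closed-loop denominator s² + 1.1s + 12.46 gives ω_n = √12.46 = 3.529 and ζ = 1.1/(2ω_n) = 0.1558.
2% settling time T_s ≈ 4/(ζω_n) = 4/0.55 = 7.27 s.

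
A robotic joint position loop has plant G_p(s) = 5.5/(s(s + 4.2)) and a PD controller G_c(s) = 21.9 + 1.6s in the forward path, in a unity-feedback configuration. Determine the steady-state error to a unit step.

The open loop G_c(s)G_p(s) has a pole at the origin (type 1), so the static position error constant is infinite and e_ss = 1/(1+∞) = 0.

0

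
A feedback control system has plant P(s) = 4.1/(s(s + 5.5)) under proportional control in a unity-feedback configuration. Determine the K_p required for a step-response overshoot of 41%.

From %OS = 100·exp(−πζ/√(1−ζ²)) = 41%, ζ = −ln(0.41)/√(π²+ln²(0.41)) = 0.273.
Characteristic equation s² + 5.5s + 4.1K_p = 0 gives ζ = 5.5/(2√(4.1K_p)).
Setting ζ = 0.273: √(4.1K_p) = 5.5/(2·0.273) = 10.07, so K_p = 101.5/4.1 = 24.7.

K_p = 24.7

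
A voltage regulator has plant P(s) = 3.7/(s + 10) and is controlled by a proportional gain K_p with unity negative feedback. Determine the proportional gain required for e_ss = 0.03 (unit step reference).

For a type-0 loop with proportional control, e_ss = 1/(1 + K_p·P(0)).
P(0) = 0.37. Require 1/(1 + K_p·0.37) = 0.03, so 1 + 0.37·K_p = 33.33.
K_p = (33.33 − 1)/0.37 = 87.4.

K_p = 87.4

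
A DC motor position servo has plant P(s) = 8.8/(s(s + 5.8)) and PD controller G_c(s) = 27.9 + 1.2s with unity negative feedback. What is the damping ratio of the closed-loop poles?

Forward path: (27.9 + 1.2s)·8.8/(s(s+5.8)). The closed-loop characteristic equation is s² + (5.8 + 8.8·1.2)s + 8.8·27.9 = 0.
That is s² + 16.36s + 245.5 = 0, so ω_n = 15.67 rad/s and ζ = 16.36/(2·15.67) = 0.522.

ζ = 0.522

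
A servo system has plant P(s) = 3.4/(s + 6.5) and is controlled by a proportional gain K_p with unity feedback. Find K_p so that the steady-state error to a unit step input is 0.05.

For a type-0 loop with proportional control, e_ss = 1/(1 + K_p·P(0)).
P(0) = 0.5231. Require 1/(1 + K_p·0.5231) = 0.05, so 1 + 0.5231·K_p = 20.
K_p = (20 − 1)/0.5231 = 36.3.

K_p = 36.3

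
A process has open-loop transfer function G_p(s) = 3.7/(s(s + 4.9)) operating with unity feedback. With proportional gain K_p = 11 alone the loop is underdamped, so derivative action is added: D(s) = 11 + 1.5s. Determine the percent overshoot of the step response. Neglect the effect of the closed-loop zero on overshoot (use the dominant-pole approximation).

Forward path: (11 + 1.5s)·3.7/(s(s+4.9)). The closed-loop characteristic equation is s² + (4.9 + 3.7·1.5)s + 3.7·11 = 0.
That is s² + 10.45s + 40.7 = 0, so ω_n = 6.38 rad/s and ζ = 10.45/(2·6.38) = 0.819.
%OS = 100·exp(−πζ/√(1−ζ²)) = 1.13%.

1.13%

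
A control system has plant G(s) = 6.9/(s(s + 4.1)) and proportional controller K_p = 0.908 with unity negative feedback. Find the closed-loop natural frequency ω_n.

ω_n = 2.5 rad/s

The closed-loop denominator is s(s+4.1) + 0.908·6.9 = s² + 4.1s + 6.265.
So ω_n² = 6.265 ⇒ ω_n = 2.503 rad/s, and ζ = 4.1/(2ω_n) = 0.819.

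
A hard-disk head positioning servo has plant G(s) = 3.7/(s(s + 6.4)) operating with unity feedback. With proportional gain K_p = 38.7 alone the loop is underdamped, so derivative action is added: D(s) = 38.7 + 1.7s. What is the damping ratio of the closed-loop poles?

ζ = 0.53

Forward path: (38.7 + 1.7s)·3.7/(s(s+6.4)). The closed-loop characteristic equation is s² + (6.4 + 3.7·1.7)s + 3.7·38.7 = 0.
That is s² + 12.69s + 143.2 = 0, so ω_n = 11.97 rad/s and ζ = 12.69/(2·11.97) = 0.5302.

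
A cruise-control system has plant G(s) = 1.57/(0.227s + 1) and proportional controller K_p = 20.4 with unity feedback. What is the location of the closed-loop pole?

Closed loop: T(s) = K_p·G/(1+K_p·G) = 32.03/(0.227s + 1 + 32.03), with pole at s = −(1 + 32.03)/0.227 = −145.5.

s = -145.5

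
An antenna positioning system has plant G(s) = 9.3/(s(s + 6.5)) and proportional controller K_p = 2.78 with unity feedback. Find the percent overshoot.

7.35%

The closed-loop denominator s² + 6.5s + 25.85 gives ω_n = √25.85 = 5.085 and ζ = 6.5/(2ω_n) = 0.6392.
%OS = 100·exp(−πζ/√(1−ζ²)) = 100·exp(−π·0.6392/√0.5915) = 7.35%.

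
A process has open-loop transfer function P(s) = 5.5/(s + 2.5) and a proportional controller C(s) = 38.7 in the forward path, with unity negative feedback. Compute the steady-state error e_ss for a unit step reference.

0.0116

The loop is type 0. Static position error constant K_pos = C(0)·P(0) = 38.7·2.2 = 85.14.
Steady-state error to a unit step: e_ss = 1/(1+K_pos) = 1/86.14 = 0.0116.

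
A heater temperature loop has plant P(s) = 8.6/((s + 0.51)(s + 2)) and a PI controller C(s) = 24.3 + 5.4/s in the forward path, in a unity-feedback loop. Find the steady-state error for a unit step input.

The open loop C(s)P(s) has a pole at the origin (type 1), so the static position error constant is infinite and e_ss = 1/(1+∞) = 0.

0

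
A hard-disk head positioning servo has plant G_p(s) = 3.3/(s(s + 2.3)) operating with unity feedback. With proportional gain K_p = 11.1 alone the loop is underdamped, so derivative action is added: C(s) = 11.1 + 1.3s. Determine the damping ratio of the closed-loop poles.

ζ = 0.544

Forward path: (11.1 + 1.3s)·3.3/(s(s+2.3)). The closed-loop characteristic equation is s² + (2.3 + 3.3·1.3)s + 3.3·11.1 = 0.
That is s² + 6.59s + 36.63 = 0, so ω_n = 6.052 rad/s and ζ = 6.59/(2·6.052) = 0.5444.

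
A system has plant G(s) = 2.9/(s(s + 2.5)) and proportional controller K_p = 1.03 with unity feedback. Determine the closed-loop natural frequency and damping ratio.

ω_n = 1.73 rad/s, ζ = 0.723

With unity feedback the closed-loop characteristic equation is s² + 2.5s + 1.03·2.9 = s² + 2.5s + 2.987 = 0.
Matching s² + 2ζω_n s + ω_n²: ω_n = √2.987 = 1.728 rad/s and 2ζω_n = 2.5, so ζ = 2.5/(2·1.728) = 0.723.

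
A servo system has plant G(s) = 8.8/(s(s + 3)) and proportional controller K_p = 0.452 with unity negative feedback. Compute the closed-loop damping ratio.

ζ = 0.752

With unity feedback the closed-loop characteristic equation is s² + 3s + 0.452·8.8 = s² + 3s + 3.978 = 0.
So ω_n² = 3.978 ⇒ ω_n = 1.994 rad/s, and ζ = 3/(2ω_n) = 0.752.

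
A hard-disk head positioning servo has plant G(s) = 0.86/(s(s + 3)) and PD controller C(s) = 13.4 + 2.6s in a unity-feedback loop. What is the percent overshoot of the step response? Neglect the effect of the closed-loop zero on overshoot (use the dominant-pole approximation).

Forward path: (13.4 + 2.6s)·0.86/(s(s+3)). The closed-loop characteristic equation is s² + (3 + 0.86·2.6)s + 0.86·13.4 = 0.
That is s² + 5.236s + 11.52 = 0, so ω_n = 3.395 rad/s and ζ = 5.236/(2·3.395) = 0.7712.
%OS = 100·exp(−πζ/√(1−ζ²)) = 2.22%.

2.22%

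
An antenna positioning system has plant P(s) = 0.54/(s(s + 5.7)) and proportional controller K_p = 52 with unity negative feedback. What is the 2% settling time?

T_s ≈ 1.4 s

Closed-loop characteristic equation: s² + 5.7s + 28.08 = 0, so ω_n = 5.299 rad/s and ζ = 5.7/(2·5.299) = 0.5378.
2% settling time T_s ≈ 4/(ζω_n) = 4/2.85 = 1.4 s.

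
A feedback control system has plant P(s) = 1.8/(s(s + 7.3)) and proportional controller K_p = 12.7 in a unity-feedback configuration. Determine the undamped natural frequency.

ω_n = 4.78 rad/s

With unity feedback the closed-loop characteristic equation is s² + 7.3s + 12.7·1.8 = s² + 7.3s + 22.86 = 0.
Matching s² + 2ζω_n s + ω_n²: ω_n = √22.86 = 4.781 rad/s and 2ζω_n = 7.3, so ζ = 7.3/(2·4.781) = 0.763.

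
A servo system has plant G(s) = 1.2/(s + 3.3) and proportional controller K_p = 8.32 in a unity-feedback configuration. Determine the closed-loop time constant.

Closed-loop transfer function: T(s) = K_p·G(s)/(1 + K_p·G(s)) = 9.984/(s + 3.3 + 9.984) = 9.984/(s + 13.28).
Time constant τ = 1/13.28 = 0.0753 s.

τ = 0.0753 s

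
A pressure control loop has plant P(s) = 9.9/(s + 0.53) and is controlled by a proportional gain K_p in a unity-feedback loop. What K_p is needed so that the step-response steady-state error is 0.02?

For a type-0 loop with proportional control, e_ss = 1/(1 + K_p·P(0)).
P(0) = 18.68. Require 1/(1 + K_p·18.68) = 0.02, so 1 + 18.68·K_p = 50.
K_p = (50 − 1)/18.68 = 2.62.

K_p = 2.62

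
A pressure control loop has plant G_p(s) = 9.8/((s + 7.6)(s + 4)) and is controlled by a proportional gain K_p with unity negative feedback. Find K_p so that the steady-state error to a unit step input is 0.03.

Steady-state error for a unit step on this type-0 loop is 1/(1 + K_p·G_p(0)).
G_p(0) = 0.3224. Require 1/(1 + K_p·0.3224) = 0.03, so 1 + 0.3224·K_p = 33.33.
K_p = (33.33 − 1)/0.3224 = 100.

K_p = 100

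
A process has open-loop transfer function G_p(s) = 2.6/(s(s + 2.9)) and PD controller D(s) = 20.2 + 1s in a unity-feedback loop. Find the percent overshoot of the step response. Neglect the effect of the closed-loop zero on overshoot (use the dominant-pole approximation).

27.6%

Forward path: (20.2 + 1s)·2.6/(s(s+2.9)). The closed-loop characteristic equation is s² + (2.9 + 2.6·1)s + 2.6·20.2 = 0.
That is s² + 5.5s + 52.52 = 0, so ω_n = 7.247 rad/s and ζ = 5.5/(2·7.247) = 0.3795.
%OS = 100·exp(−πζ/√(1−ζ²)) = 27.6%.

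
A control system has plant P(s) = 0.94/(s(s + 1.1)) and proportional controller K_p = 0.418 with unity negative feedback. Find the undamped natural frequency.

ω_n = 0.627 rad/s

The closed-loop denominator is s(s+1.1) + 0.418·0.94 = s² + 1.1s + 0.3929.
So ω_n² = 0.3929 ⇒ ω_n = 0.6268 rad/s, and ζ = 1.1/(2ω_n) = 0.877.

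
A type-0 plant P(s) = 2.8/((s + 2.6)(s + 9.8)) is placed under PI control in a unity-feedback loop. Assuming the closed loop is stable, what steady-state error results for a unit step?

The PI controller's integrator makes the forward path type 1, so e_ss to a step is zero.

0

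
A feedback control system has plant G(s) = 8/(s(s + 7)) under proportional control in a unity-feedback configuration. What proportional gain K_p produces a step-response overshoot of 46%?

K_p = 26.6

From %OS = 100·exp(−πζ/√(1−ζ²)) = 46%, ζ = −ln(0.46)/√(π²+ln²(0.46)) = 0.24.
Characteristic equation s² + 7s + 8K_p = 0 gives ζ = 7/(2√(8K_p)).
Setting ζ = 0.24: √(8K_p) = 7/(2·0.24) = 14.59, so K_p = 212.8/8 = 26.6.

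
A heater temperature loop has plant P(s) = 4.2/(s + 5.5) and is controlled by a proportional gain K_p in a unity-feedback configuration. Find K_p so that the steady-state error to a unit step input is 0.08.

The loop is type 0, so e_ss(step) = 1/(1 + K_pos) with K_pos = K_p·P(0).
P(0) = 0.7636. Require 1/(1 + K_p·0.7636) = 0.08, so 1 + 0.7636·K_p = 12.5.
K_p = (12.5 − 1)/0.7636 = 15.1.

K_p = 15.1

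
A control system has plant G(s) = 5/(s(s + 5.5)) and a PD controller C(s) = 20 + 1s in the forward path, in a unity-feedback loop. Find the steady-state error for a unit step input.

0

The open loop C(s)G(s) has a pole at the origin (type 1), so the static position error constant is infinite and e_ss = 1/(1+∞) = 0.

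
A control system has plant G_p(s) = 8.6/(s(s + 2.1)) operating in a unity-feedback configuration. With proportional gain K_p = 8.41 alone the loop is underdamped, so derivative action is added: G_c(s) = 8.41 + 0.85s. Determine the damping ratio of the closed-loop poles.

Forward path: (8.41 + 0.85s)·8.6/(s(s+2.1)). The closed-loop characteristic equation is s² + (2.1 + 8.6·0.85)s + 8.6·8.41 = 0.
That is s² + 9.41s + 72.33 = 0, so ω_n = 8.504 rad/s and ζ = 9.41/(2·8.504) = 0.5532.

ζ = 0.553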